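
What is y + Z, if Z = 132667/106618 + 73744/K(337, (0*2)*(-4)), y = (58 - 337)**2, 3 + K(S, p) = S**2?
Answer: 471267875888011/6054089894 ≈ 77843.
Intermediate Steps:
K(S, p) = -3 + S**2
y = 77841 (y = (-279)**2 = 77841)
Z = 11464449157/6054089894 (Z = 132667/106618 + 73744/(-3 + 337**2) = 132667*(1/106618) + 73744/(-3 + 113569) = 132667/106618 + 73744/113566 = 132667/106618 + 73744*(1/113566) = 132667/106618 + 36872/56783 = 11464449157/6054089894 ≈ 1.8937)
y + Z = 77841 + 11464449157/6054089894 = 471267875888011/6054089894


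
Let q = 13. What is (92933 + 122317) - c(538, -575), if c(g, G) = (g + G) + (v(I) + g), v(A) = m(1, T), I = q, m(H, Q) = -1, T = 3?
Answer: 214750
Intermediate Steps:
I = 13
v(A) = -1
c(g, G) = -1 + G + 2*g (c(g, G) = (g + G) + (-1 + g) = (G + g) + (-1 + g) = -1 + G + 2*g)
(92933 + 122317) - c(538, -575) = (92933 + 122317) - (-1 - 575 + 2*538) = 215250 - (-1 - 575 + 1076) = 215250 - 1*500 = 215250 - 500 = 214750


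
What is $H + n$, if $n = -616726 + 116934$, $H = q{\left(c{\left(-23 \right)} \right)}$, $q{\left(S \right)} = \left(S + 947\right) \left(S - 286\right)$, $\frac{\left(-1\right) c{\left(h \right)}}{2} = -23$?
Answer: $-738112$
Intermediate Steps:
$c{\left(h \right)} = 46$ ($c{\left(h \right)} = \left(-2\right) \left(-23\right) = 46$)
$q{\left(S \right)} = \left(-286 + S\right) \left(947 + S\right)$ ($q{\left(S \right)} = \left(947 + S\right) \left(-286 + S\right) = \left(-286 + S\right) \left(947 + S\right)$)
$H = -238320$ ($H = -270842 + 46^{2} + 661 \cdot 46 = -270842 + 2116 + 30406 = -238320$)
$n = -499792$
$H + n = -238320 - 499792 = -738112$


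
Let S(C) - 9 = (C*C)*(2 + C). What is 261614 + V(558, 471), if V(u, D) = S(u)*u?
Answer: 97295289356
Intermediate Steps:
S(C) = 9 + C**2*(2 + C) (S(C) = 9 + (C*C)*(2 + C) = 9 + C**2*(2 + C))
V(u, D) = u*(9 + u**3 + 2*u**2) (V(u, D) = (9 + u**3 + 2*u**2)*u = u*(9 + u**3 + 2*u**2))
261614 + V(558, 471) = 261614 + 558*(9 + 558**3 + 2*558**2) = 261614 + 558*(9 + 173741112 + 2*311364) = 261614 + 558*(9 + 173741112 + 622728) = 261614 + 558*174363849 = 261614 + 97295027742 = 97295289356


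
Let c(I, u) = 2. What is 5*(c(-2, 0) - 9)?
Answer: -35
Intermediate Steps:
5*(c(-2, 0) - 9) = 5*(2 - 9) = 5*(-7) = -35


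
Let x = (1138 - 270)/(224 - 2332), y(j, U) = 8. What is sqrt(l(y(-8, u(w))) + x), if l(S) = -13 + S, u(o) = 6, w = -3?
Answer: 2*I*sqrt(391)/17 ≈ 2.3263*I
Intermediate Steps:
x = -7/17 (x = 868/(-2108) = 868*(-1/2108) = -7/17 ≈ -0.41176)
sqrt(l(y(-8, u(w))) + x) = sqrt((-13 + 8) - 7/17) = sqrt(-5 - 7/17) = sqrt(-92/17) = 2*I*sqrt(391)/17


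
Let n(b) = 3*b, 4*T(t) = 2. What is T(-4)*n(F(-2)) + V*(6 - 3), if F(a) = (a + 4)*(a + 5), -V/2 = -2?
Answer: 21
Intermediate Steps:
V = 4 (V = -2*(-2) = 4)
T(t) = ½ (T(t) = (¼)*2 = ½)
F(a) = (4 + a)*(5 + a)
T(-4)*n(F(-2)) + V*(6 - 3) = (3*(20 + (-2)² + 9*(-2)))/2 + 4*(6 - 3) = (3*(20 + 4 - 18))/2 + 4*3 = (3*6)/2 + 12 = (½)*18 + 12 = 9 + 12 = 21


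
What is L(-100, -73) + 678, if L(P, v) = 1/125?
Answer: 84751/125 ≈ 678.01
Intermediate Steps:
L(P, v) = 1/125
L(-100, -73) + 678 = 1/125 + 678 = 84751/125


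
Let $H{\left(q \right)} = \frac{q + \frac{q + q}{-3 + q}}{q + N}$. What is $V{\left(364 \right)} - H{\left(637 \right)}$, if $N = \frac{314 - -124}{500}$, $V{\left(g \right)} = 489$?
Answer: $\frac{24669126597}{50551673} \approx 488.0$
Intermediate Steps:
$N = \frac{219}{250}$ ($N = \left(314 + 124\right) \frac{1}{500} = 438 \cdot \frac{1}{500} = \frac{219}{250} \approx 0.876$)
$H{\left(q \right)} = \frac{q + \frac{2 q}{-3 + q}}{\frac{219}{250} + q}$ ($H{\left(q \right)} = \frac{q + \frac{q + q}{-3 + q}}{q + \frac{219}{250}} = \frac{q + \frac{2 q}{-3 + q}}{\frac{219}{250} + q}$)
$V{\left(364 \right)} - H{\left(637 \right)} = 489 - 250 \cdot 637 \frac{1}{-657 - 338247 + 250 \cdot 637^{2}} \left(-1 + 637\right) = 489 - 250 \cdot 637 \frac{1}{-657 - 338247 + 250 \cdot 405769} \cdot 636 = 489 - 250 \cdot 637 \frac{1}{-657 - 338247 + 101442250} \cdot 636 = 489 - 250 \cdot 637 \cdot \frac{1}{101103346} \cdot 636 = 489 - \frac{50641500}{50551673} = \frac{24669126597}{50551673}$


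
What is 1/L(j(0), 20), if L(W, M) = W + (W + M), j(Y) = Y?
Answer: 1/20 ≈ 0.050000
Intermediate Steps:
L(W, M) = M + 2*W (L(W, M) = W + (M + W) = M + 2*W)
1/L(j(0), 20) = 1/(20 + 2*0) = 1/(20 + 0) = 1/20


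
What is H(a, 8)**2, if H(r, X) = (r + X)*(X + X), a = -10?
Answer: 1024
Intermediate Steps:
H(r, X) = 2*X*(X + r) (H(r, X) = (X + r)*(2*X) = 2*X*(X + r))
H(a, 8)**2 = (2*8*(8 - 10))**2 = (2*8*(-2))**2 = (-32)**2 = 1024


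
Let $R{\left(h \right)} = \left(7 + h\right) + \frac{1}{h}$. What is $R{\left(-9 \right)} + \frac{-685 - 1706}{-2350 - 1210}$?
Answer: $- \frac{46121}{32040} \approx -1.4395$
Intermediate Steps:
$R{\left(h \right)} = 7 + h + \frac{1}{h}$
$R{\left(-9 \right)} + \frac{-685 - 1706}{-2350 - 1210} = \left(7 - 9 + \frac{1}{-9}\right) + \frac{-685 - 1706}{-2350 - 1210} = \left(7 - 9 - \frac{1}{9}\right) + \frac{-685 - 1706}{-3560} = - \frac{19}{9} + \left(-685 - 1706\right) \left(- \frac{1}{3560}\right) = - \frac{19}{9} - - \frac{2391}{3560} = - \frac{19}{9} + \frac{2391}{3560} = - \frac{46121}{32040}$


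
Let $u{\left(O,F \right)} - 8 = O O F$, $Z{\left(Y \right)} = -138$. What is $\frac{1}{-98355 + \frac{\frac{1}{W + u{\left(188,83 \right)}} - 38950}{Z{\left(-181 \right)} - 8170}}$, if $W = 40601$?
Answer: $- \frac{24709329588}{2430170268056791} \approx -1.0168 \cdot 10^{-5}$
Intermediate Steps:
$u{\left(O,F \right)} = 8 + F O^{2}$ ($u{\left(O,F \right)} = 8 + O O F = 8 + O^{2} F = 8 + F O^{2}$)
$\frac{1}{-98355 + \frac{\frac{1}{W + u{\left(188,83 \right)}} - 38950}{Z{\left(-181 \right)} - 8170}} = \frac{1}{-98355 + \frac{\frac{1}{40601 + \left(8 + 83 \cdot 188^{2}\right)} - 38950}{-138 - 8170}} = \frac{1}{-98355 + \frac{\frac{1}{40601 + \left(8 + 83 \cdot 35344\right)} - 38950}{-8308}} = \frac{1}{-98355 + \left(\frac{1}{40601 + \left(8 + 2933552\right)} - 38950\right) \left(- \frac{1}{8308}\right)} = \frac{1}{-98355 + \left(\frac{1}{40601 + 2933560} - 38950\right) \left(- \frac{1}{8308}\right)} = \frac{1}{-98355 + \left(\frac{1}{2974161} - 38950\right) \left(- \frac{1}{8308}\right)} = \frac{1}{-98355 - - \frac{115843570949}{24709329588}} = \frac{1}{-98355 + \frac{115843570949}{24709329588}} = \frac{1}{- \frac{2430170268056791}{24709329588}} = - \frac{24709329588}{2430170268056791}$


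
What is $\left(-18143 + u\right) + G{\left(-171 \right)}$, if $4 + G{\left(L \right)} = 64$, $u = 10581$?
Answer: $-7502$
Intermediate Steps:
$G{\left(L \right)} = 60$ ($G{\left(L \right)} = -4 + 64 = 60$)
$\left(-18143 + u\right) + G{\left(-171 \right)} = \left(-18143 + 10581\right) + 60 = -7562 + 60 = -7502$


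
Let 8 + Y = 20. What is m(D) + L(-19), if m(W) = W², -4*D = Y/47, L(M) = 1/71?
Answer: 2848/156839 ≈ 0.018159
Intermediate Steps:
Y = 12 (Y = -8 + 20 = 12)
L(M) = 1/71
D = -3/47 ≈ -0.063830
m(D) + L(-19) = (-3/47)² + 1/71 = 9/2209 + 1/71 = 2848/156839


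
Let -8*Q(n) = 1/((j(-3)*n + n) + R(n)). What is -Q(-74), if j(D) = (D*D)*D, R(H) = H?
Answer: 1/14800 ≈ 6.7568e-5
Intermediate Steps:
j(D) = D**3 (j(D) = D**2*D = D**3)
Q(n) = 1/(200*n) (Q(n) = -1/(8*(((-3)**3*n + n) + n)) = -1/(8*((-27*n + n) + n)) = -1/(8*(-26*n + n)) = -(-1/(25*n))/8 = -(-1)/(200*n) = 1/(200*n))
-Q(-74) = -1/(200*(-74)) = -(-1)/(200*74) = -1*(-1/14800) = 1/14800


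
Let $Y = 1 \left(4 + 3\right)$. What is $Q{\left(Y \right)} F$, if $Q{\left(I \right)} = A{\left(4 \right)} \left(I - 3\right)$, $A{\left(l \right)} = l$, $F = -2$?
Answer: $-32$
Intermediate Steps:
$Y = 7$ ($Y = 1 \cdot 7 = 7$)
$Q{\left(I \right)} = -12 + 4 I$ ($Q{\left(I \right)} = 4 \left(I - 3\right) = 4 \left(-3 + I\right) = -12 + 4 I$)
$Q{\left(Y \right)} F = \left(-12 + 4 \cdot 7\right) \left(-2\right) = \left(-12 + 28\right) \left(-2\right) = 16 \left(-2\right) = -32$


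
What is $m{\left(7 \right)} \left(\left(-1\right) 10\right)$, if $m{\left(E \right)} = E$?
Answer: $-70$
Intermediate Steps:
$m{\left(7 \right)} \left(\left(-1\right) 10\right) = 7 \left(\left(-1\right) 10\right) = 7 \left(-10\right) = -70$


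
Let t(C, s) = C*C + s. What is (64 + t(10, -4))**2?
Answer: 25600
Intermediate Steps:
t(C, s) = s + C**2 (t(C, s) = C**2 + s = s + C**2)
(64 + t(10, -4))**2 = (64 + (-4 + 10**2))**2 = (64 + (-4 + 100))**2 = (64 + 96)**2 = 160**2 = 25600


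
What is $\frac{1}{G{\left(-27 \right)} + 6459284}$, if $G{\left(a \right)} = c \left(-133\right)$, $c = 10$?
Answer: $\frac{1}{6457954} \approx 1.5485 \cdot 10^{-7}$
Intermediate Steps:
$G{\left(a \right)} = -1330$ ($G{\left(a \right)} = 10 \left(-133\right) = -1330$)
$\frac{1}{G{\left(-27 \right)} + 6459284} = \frac{1}{-1330 + 6459284} = \frac{1}{6457954}$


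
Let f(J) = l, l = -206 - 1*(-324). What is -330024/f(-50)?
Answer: -165012/59 ≈ -2796.8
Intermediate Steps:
l = 118 (l = -206 + 324 = 118)
f(J) = 118
-330024/f(-50) = -330024/118 = -330024*1/118 = -165012/59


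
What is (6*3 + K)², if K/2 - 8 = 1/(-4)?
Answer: 4489/4 ≈ 1122.3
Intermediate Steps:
K = 31/2 (K = 16 + 2/(-4) = 16 + 2*(-¼) = 16 - ½ = 31/2 ≈ 15.500)
(6*3 + K)² = (6*3 + 31/2)² = (18 + 31/2)² = (67/2)² = 4489/4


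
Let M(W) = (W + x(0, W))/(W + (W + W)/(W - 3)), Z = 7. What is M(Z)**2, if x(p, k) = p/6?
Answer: 4/9 ≈ 0.44444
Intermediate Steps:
x(p, k) = p/6 (x(p, k) = p*(1/6) = p/6)
M(W) = W/(W + 2*W/(-3 + W)) (M(W) = (W + (1/6)*0)/(W + (W + W)/(W - 3)) = (W + 0)/(W + (2*W)/(-3 + W)) = W/(W + 2*W/(-3 + W)))
M(Z)**2 = ((-3 + 7)/(-1 + 7))**2 = (4/6)**2 = ((1/6)*4)**2 = (2/3)**2 = 4/9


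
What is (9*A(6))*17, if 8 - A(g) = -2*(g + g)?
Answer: 4896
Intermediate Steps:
A(g) = 8 + 4*g (A(g) = 8 - (-2)*(g + g) = 8 - (-2)*2*g = 8 - (-4)*g = 8 + 4*g)
(9*A(6))*17 = (9*(8 + 4*6))*17 = (9*(8 + 24))*17 = (9*32)*17 = 288*17 = 4896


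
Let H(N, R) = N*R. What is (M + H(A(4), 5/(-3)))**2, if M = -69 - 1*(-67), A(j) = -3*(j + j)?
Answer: 1444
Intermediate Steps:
A(j) = -6*j
M = -2 (M = -69 + 67 = -2)
(M + H(A(4), 5/(-3)))**2 = (-2 + (-6*4)*(5/(-3)))**2 = (-2 - 120*(-1)/3)**2 = (-2 - 24*(-5/3))**2 = (-2 + 40)**2 = 38**2 = 1444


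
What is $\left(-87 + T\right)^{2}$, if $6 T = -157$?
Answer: $\frac{461041}{36} \approx 12807.0$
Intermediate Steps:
$T = - \frac{157}{6}$ ($T = \frac{1}{6} \left(-157\right) = - \frac{157}{6} \approx -26.167$)
$\left(-87 + T\right)^{2} = \left(-87 - \frac{157}{6}\right)^{2} = \left(- \frac{679}{6}\right)^{2} = \frac{461041}{36}$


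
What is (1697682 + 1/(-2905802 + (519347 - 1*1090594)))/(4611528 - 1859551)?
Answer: 5902923500417/9568758875873 ≈ 0.61690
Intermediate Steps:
(1697682 + 1/(-2905802 + (519347 - 1*1090594)))/(4611528 - 1859551) = (1697682 + 1/(-2905802 + (519347 - 1090594)))/2751977 = (1697682 + 1/(-2905802 - 571247))*(1/2751977) = (1697682 + 1/(-3477049))*(1/2751977) = (1697682 - 1/3477049)*(1/2751977) = (5902923500417/3477049)*(1/2751977) = 5902923500417/9568758875873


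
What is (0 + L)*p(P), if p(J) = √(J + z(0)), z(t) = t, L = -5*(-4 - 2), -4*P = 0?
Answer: 0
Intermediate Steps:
P = 0 (P = -¼*0 = 0)
L = 30 (L = -5*(-6) = 30)
p(J) = √J (p(J) = √(J + 0) = √J)
(0 + L)*p(P) = (0 + 30)*√0 = 30*0 = 0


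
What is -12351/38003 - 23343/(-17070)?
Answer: 225424153/216237070 ≈ 1.0425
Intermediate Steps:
-12351/38003 - 23343/(-17070) = -12351*1/38003 - 23343*(-1/17070) = -12351/38003 + 7781/5690 = 225424153/216237070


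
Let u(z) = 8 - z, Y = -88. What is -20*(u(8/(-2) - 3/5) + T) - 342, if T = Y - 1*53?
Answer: 2226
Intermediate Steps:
T = -141 (T = -88 - 1*53 = -88 - 53 = -141)
-20*(u(8/(-2) - 3/5) + T) - 342 = -20*((8 - (8/(-2) - 3/5)) - 141) - 342 = -20*((8 - (8*(-½) - 3*⅕)) - 141) - 342 = -20*((8 - (-4 - ⅗)) - 141) - 342 = -20*((8 - 1*(-23/5)) - 141) - 342 = -20*((8 + 23/5) - 141) - 342 = -20*(63/5 - 141) - 342 = -20*(-642/5) - 342 = 2568 - 342 = 2226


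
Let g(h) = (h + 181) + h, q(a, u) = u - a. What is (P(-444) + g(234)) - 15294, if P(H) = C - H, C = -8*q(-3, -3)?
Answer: -14201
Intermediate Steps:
C = 0 (C = -8*(-3 - 1*(-3)) = -8*(-3 + 3) = -8*0 = 0)
g(h) = 181 + 2*h (g(h) = (181 + h) + h = 181 + 2*h)
P(H) = -H (P(H) = 0 - H = -H)
(P(-444) + g(234)) - 15294 = (-1*(-444) + (181 + 2*234)) - 15294 = (444 + (181 + 468)) - 15294 = (444 + 649) - 15294 = 1093 - 15294 = -14201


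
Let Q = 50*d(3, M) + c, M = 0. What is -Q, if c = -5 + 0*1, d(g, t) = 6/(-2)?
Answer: 155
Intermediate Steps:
d(g, t) = -3 (d(g, t) = 6*(-½) = -3)
c = -5 (c = -5 + 0 = -5)
Q = -155 (Q = 50*(-3) - 5 = -150 - 5 = -155)
-Q = -1*(-155) = 155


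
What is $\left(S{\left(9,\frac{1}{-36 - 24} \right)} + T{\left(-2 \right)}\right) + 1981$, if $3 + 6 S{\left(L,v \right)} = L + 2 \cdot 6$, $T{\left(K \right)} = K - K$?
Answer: $1984$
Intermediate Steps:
$T{\left(K \right)} = 0$
$S{\left(L,v \right)} = \frac{3}{2} + \frac{L}{6}$ ($S{\left(L,v \right)} = - \frac{1}{2} + \frac{L + 2 \cdot 6}{6} = - \frac{1}{2} + \frac{L + 12}{6} = - \frac{1}{2} + \frac{12 + L}{6} = - \frac{1}{2} + \left(2 + \frac{L}{6}\right) = \frac{3}{2} + \frac{L}{6}$)
$\left(S{\left(9,\frac{1}{-36 - 24} \right)} + T{\left(-2 \right)}\right) + 1981 = \left(\left(\frac{3}{2} + \frac{1}{6} \cdot 9\right) + 0\right) + 1981 = \left(\left(\frac{3}{2} + \frac{3}{2}\right) + 0\right) + 1981 = \left(3 + 0\right) + 1981 = 3 + 1981 = 1984$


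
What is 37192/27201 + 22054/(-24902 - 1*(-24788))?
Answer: -99275161/516819 ≈ -192.09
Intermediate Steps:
37192/27201 + 22054/(-24902 - 1*(-24788)) = 37192*(1/27201) + 22054/(-24902 + 24788) = 37192/27201 + 22054/(-114) = 37192/27201 + 22054*(-1/114) = 37192/27201 - 11027/57 = -99275161/516819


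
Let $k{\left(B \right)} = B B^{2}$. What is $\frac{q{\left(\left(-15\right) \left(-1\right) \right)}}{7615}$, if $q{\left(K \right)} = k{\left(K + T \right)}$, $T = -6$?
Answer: $\frac{729}{7615} \approx 0.095732$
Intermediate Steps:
$k{\left(B \right)} = B^{3}$
$q{\left(K \right)} = \left(-6 + K\right)^{3}$ ($q{\left(K \right)} = \left(K - 6\right)^{3} = \left(-6 + K\right)^{3}$)
$\frac{q{\left(\left(-15\right) \left(-1\right) \right)}}{7615} = \frac{\left(-6 - -15\right)^{3}}{7615} = \left(-6 + 15\right)^{3} \cdot \frac{1}{7615} = 9^{3} \cdot \frac{1}{7615} = 729 \cdot \frac{1}{7615} = \frac{729}{7615}$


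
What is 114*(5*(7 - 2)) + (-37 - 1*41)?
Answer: 2772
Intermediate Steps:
114*(5*(7 - 2)) + (-37 - 1*41) = 114*(5*5) + (-37 - 41) = 114*25 - 78 = 2850 - 78 = 2772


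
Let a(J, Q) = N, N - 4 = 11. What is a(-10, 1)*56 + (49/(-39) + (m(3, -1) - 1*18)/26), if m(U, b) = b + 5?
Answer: 32690/39 ≈ 838.21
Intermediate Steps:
N = 15 (N = 4 + 11 = 15)
a(J, Q) = 15
m(U, b) = 5 + b
a(-10, 1)*56 + (49/(-39) + (m(3, -1) - 1*18)/26) = 15*56 + (49/(-39) + ((5 - 1) - 1*18)/26) = 840 + (49*(-1/39) + (4 - 18)*(1/26)) = 840 + (-49/39 - 14*1/26) = 840 + (-49/39 - 7/13) = 840 - 70/39 = 32690/39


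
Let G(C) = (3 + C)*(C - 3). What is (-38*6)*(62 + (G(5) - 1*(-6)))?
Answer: -19152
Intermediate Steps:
G(C) = (-3 + C)*(3 + C) (G(C) = (3 + C)*(-3 + C) = (-3 + C)*(3 + C))
(-38*6)*(62 + (G(5) - 1*(-6))) = (-38*6)*(62 + ((-9 + 5²) - 1*(-6))) = -228*(62 + ((-9 + 25) + 6)) = -228*(62 + (16 + 6)) = -228*(62 + 22) = -228*84 = -19152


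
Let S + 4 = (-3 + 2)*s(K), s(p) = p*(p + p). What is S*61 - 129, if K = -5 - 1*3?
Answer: -8181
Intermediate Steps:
K = -8 (K = -5 - 3 = -8)
s(p) = 2*p**2 (s(p) = p*(2*p) = 2*p**2)
S = -132 (S = -4 + (-3 + 2)*(2*(-8)**2) = -4 - 2*64 = -4 - 1*128 = -4 - 128 = -132)
S*61 - 129 = -132*61 - 129 = -8052 - 129 = -8181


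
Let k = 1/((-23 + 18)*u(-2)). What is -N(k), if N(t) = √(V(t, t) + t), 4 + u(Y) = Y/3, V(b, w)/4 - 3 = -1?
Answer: -√39410/70 ≈ -2.8360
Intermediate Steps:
V(b, w) = 8 (V(b, w) = 12 + 4*(-1) = 12 - 4 = 8)
u(Y) = -4 + Y/3
k = 3/70 (k = 1/((-23 + 18)*(-4 + (⅓)*(-2))) = 1/((-5)*(-4 - ⅔)) = -1/(5*(-14/3)) = -⅕*(-3/14) = 3/70 ≈ 0.042857)
N(t) = √(8 + t)
-N(k) = -√(8 + 3/70) = -√(563/70) = -√39410/70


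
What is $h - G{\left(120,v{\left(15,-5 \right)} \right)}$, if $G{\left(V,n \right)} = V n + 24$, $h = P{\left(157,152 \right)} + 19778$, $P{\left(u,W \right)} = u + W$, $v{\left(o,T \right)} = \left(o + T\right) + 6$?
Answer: $18143$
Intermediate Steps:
$v{\left(o,T \right)} = 6 + T + o$ ($v{\left(o,T \right)} = \left(T + o\right) + 6 = 6 + T + o$)
$P{\left(u,W \right)} = W + u$
$h = 20087$ ($h = \left(152 + 157\right) + 19778 = 309 + 19778 = 20087$)
$G{\left(V,n \right)} = 24 + V n$
$h - G{\left(120,v{\left(15,-5 \right)} \right)} = 20087 - \left(24 + 120 \left(6 - 5 + 15\right)\right) = 20087 - \left(24 + 120 \cdot 16\right) = 20087 - \left(24 + 1920\right) = 20087 - 1944 = 18143$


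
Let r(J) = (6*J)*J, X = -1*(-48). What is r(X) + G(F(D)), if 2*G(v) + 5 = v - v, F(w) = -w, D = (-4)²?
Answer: 27643/2 ≈ 13822.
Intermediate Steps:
D = 16
G(v) = -5/2 (G(v) = -5/2 + (v - v)/2 = -5/2 + (½)*0 = -5/2 + 0 = -5/2)
X = 48
r(J) = 6*J²
r(X) + G(F(D)) = 6*48² - 5/2 = 6*2304 - 5/2 = 13824 - 5/2 = 27643/2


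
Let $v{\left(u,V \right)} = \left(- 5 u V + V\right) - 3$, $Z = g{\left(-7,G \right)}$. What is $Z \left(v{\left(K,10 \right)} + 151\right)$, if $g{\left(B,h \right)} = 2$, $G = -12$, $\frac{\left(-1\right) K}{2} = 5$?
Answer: $1316$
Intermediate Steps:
$K = -10$ ($K = \left(-2\right) 5 = -10$)
$Z = 2$
$v{\left(u,V \right)} = -3 + V - 5 V u$ ($v{\left(u,V \right)} = \left(- 5 V u + V\right) - 3 = \left(V - 5 V u\right) - 3 = -3 + V - 5 V u$)
$Z \left(v{\left(K,10 \right)} + 151\right) = 2 \left(\left(-3 + 10 - 50 \left(-10\right)\right) + 151\right) = 2 \left(\left(-3 + 10 + 500\right) + 151\right) = 2 \left(507 + 151\right) = 2 \cdot 658 = 1316$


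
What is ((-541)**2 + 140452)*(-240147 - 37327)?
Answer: -120183146042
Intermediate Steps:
((-541)**2 + 140452)*(-240147 - 37327) = (292681 + 140452)*(-277474) = 433133*(-277474) = -120183146042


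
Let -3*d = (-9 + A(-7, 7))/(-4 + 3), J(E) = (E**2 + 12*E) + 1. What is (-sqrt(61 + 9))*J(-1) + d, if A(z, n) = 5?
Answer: -4/3 + 10*sqrt(70) ≈ 82.333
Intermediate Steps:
J(E) = 1 + E**2 + 12*E
d = -4/3 (d = -(-9 + 5)/(3*(-4 + 3)) = -(-4)/(3*(-1)) = -(-4)*(-1)/3 = -1/3*4 = -4/3 ≈ -1.3333)
(-sqrt(61 + 9))*J(-1) + d = (-sqrt(61 + 9))*(1 + (-1)**2 + 12*(-1)) - 4/3 = (-sqrt(70))*(1 + 1 - 12) - 4/3 = -sqrt(70)*(-10) - 4/3 = 10*sqrt(70) - 4/3 = -4/3 + 10*sqrt(70)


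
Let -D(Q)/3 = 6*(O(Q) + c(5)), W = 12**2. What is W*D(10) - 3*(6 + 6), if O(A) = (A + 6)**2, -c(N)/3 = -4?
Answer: -694692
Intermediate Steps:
c(N) = 12 (c(N) = -3*(-4) = 12)
O(A) = (6 + A)**2
W = 144
D(Q) = -216 - 18*(6 + Q)**2 (D(Q) = -18*((6 + Q)**2 + 12) = -18*(12 + (6 + Q)**2) = -3*(72 + 6*(6 + Q)**2) = -216 - 18*(6 + Q)**2)
W*D(10) - 3*(6 + 6) = 144*(-216 - 18*(6 + 10)**2) - 3*(6 + 6) = 144*(-216 - 18*16**2) - 3*12 = 144*(-216 - 18*256) - 36 = 144*(-216 - 4608) - 36 = 144*(-4824) - 36 = -694656 - 36 = -694692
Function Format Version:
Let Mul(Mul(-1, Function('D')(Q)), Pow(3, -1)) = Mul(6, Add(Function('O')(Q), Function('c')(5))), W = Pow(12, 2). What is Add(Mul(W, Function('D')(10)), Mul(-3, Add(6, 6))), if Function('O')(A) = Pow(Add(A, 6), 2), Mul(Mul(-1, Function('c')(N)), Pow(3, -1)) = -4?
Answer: -694692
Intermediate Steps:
Function('c')(N) = 12 (Function('c')(N) = Mul(-3, -4) = 12)
Function('O')(A) = Pow(Add(6, A), 2)
W = 144
Function('D')(Q) = Add(-216, Mul(-18, Pow(Add(6, Q), 2))) (Function('D')(Q) = Mul(-3, Mul(6, Add(Pow(Add(6, Q), 2), 12))) = Mul(-3, Mul(6, Add(12, Pow(Add(6, Q), 2)))) = Mul(-3, Add(72, Mul(6, Pow(Add(6, Q), 2)))) = Add(-216, Mul(-18, Pow(Add(6, Q), 2))))
Add(Mul(W, Function('D')(10)), Mul(-3, Add(6, 6))) = Add(Mul(144, Add(-216, Mul(-18, Pow(Add(6, 10), 2)))), Mul(-3, Add(6, 6))) = Add(Mul(144, Add(-216, Mul(-18, Pow(16, 2)))), Mul(-3, 12)) = Add(Mul(144, Add(-216, Mul(-18, 256))), -36) = Add(Mul(144, Add(-216, -4608)), -36) = Add(Mul(144, -4824), -36) = Add(-694656, -36) = -694692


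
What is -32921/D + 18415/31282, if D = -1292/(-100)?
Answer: -25739920005/10104086 ≈ -2547.5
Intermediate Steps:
D = 323/25 (D = -1292*(-1)/100 = -2*(-323/50) = 323/25 ≈ 12.920)
-32921/D + 18415/31282 = -32921/323/25 + 18415/31282 = -32921*25/323 + 18415*(1/31282) = -823025/323 + 18415/31282 = -25739920005/10104086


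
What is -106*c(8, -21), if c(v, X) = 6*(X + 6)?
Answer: 9540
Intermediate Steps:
c(v, X) = 36 + 6*X (c(v, X) = 6*(6 + X) = 36 + 6*X)
-106*c(8, -21) = -106*(36 + 6*(-21)) = -106*(36 - 126) = -106*(-90) = 9540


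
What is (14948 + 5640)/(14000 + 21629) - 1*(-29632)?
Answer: 1055779116/35629 ≈ 29633.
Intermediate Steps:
(14948 + 5640)/(14000 + 21629) - 1*(-29632) = 20588/35629 + 29632 = 1055779116/35629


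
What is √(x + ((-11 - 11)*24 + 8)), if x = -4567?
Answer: I*√5087 ≈ 71.323*I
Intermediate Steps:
√(x + ((-11 - 11)*24 + 8)) = √(-4567 + ((-11 - 11)*24 + 8)) = √(-4567 + (-22*24 + 8)) = √(-4567 + (-528 + 8)) = √(-4567 - 520) = √(-5087) = I*√5087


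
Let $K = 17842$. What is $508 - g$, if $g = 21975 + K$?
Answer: $-39309$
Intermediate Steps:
$g = 39817$ ($g = 21975 + 17842 = 39817$)
$508 - g = 508 - 39817 = -39309$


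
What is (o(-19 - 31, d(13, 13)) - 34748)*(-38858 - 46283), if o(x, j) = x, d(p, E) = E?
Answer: 2962736518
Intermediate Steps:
(o(-19 - 31, d(13, 13)) - 34748)*(-38858 - 46283) = ((-19 - 31) - 34748)*(-38858 - 46283) = (-50 - 34748)*(-85141) = -34798*(-85141) = 2962736518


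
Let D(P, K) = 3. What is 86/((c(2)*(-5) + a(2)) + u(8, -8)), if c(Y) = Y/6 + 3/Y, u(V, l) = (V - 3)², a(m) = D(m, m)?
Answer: 516/113 ≈ 4.5664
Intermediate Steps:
a(m) = 3
u(V, l) = (-3 + V)²
c(Y) = 3/Y + Y/6 (c(Y) = Y*(⅙) + 3/Y = Y/6 + 3/Y = 3/Y + Y/6)
86/((c(2)*(-5) + a(2)) + u(8, -8)) = 86/(((3/2 + (⅙)*2)*(-5) + 3) + (-3 + 8)²) = 86/(((3*(½) + ⅓)*(-5) + 3) + 5²) = 86/(((3/2 + ⅓)*(-5) + 3) + 25) = 86/(((11/6)*(-5) + 3) + 25) = 86/((-55/6 + 3) + 25) = 86/(-37/6 + 25) = 86/(113/6) = 86*(6/113) = 516/113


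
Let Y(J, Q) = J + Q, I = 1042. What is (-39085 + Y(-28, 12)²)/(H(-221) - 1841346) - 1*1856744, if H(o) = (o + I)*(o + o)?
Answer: -4092687074803/2204228 ≈ -1.8567e+6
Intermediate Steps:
H(o) = 2*o*(1042 + o) (H(o) = (o + 1042)*(o + o) = (1042 + o)*(2*o) = 2*o*(1042 + o))
(-39085 + Y(-28, 12)²)/(H(-221) - 1841346) - 1*1856744 = (-39085 + (-28 + 12)²)/(2*(-221)*(1042 - 221) - 1841346) - 1*1856744 = (-39085 + (-16)²)/(2*(-221)*821 - 1841346) - 1856744 = (-39085 + 256)/(-362882 - 1841346) - 1856744 = -38829/(-2204228) - 1856744 = -38829*(-1/2204228) - 1856744 = 38829/2204228 - 1856744 = -4092687074803/2204228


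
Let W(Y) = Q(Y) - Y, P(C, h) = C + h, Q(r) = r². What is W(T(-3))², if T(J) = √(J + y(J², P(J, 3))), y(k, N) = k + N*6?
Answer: (6 - √6)² ≈ 12.606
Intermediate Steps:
y(k, N) = k + 6*N
T(J) = √(18 + J² + 7*J) (T(J) = √(J + (J² + 6*(J + 3))) = √(J + (J² + 6*(3 + J))) = √(J + (J² + (18 + 6*J))) = √(J + (18 + J² + 6*J)) = √(18 + J² + 7*J))
W(Y) = Y² - Y
W(T(-3))² = (√(18 + (-3)² + 7*(-3))*(-1 + √(18 + (-3)² + 7*(-3))))² = (√(18 + 9 - 21)*(-1 + √(18 + 9 - 21)))² = (√6*(-1 + √6))² = 6*(-1 + √6)²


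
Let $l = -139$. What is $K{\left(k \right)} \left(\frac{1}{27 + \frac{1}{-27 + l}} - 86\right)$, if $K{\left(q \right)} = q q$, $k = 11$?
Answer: $- \frac{46609200}{4481} \approx -10402.0$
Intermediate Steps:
$K{\left(q \right)} = q^{2}$
$K{\left(k \right)} \left(\frac{1}{27 + \frac{1}{-27 + l}} - 86\right) = 11^{2} \left(\frac{1}{27 + \frac{1}{-27 - 139}} - 86\right) = 121 \left(\frac{1}{27 + \frac{1}{-166}} - 86\right) = 121 \left(\frac{1}{27 - \frac{1}{166}} - 86\right) = 121 \left(\frac{1}{\frac{4481}{166}} - 86\right) = 121 \left(\frac{166}{4481} - 86\right) = 121 \left(- \frac{385200}{4481}\right) = - \frac{46609200}{4481}$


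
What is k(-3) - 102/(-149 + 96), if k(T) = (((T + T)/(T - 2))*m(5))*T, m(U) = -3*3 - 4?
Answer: 12912/265 ≈ 48.725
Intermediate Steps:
m(U) = -13 (m(U) = -9 - 4 = -13)
k(T) = -26*T²/(-2 + T) (k(T) = (((T + T)/(T - 2))*(-13))*T = (((2*T)/(-2 + T))*(-13))*T = ((2*T/(-2 + T))*(-13))*T = (-26*T/(-2 + T))*T = -26*T²/(-2 + T))
k(-3) - 102/(-149 + 96) = -26*(-3)²/(-2 - 3) - 102/(-149 + 96) = -26*9/(-5) - 102/(-53) = -26*9*(-⅕) - 102*(-1/53) = 234/5 + 102/53 = 12912/265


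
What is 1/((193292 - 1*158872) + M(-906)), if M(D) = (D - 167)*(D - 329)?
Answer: 1/1359575 ≈ 7.3552e-7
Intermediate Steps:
M(D) = (-329 + D)*(-167 + D) (M(D) = (-167 + D)*(-329 + D) = (-329 + D)*(-167 + D))
1/((193292 - 1*158872) + M(-906)) = 1/((193292 - 1*158872) + (54943 + (-906)**2 - 496*(-906))) = 1/((193292 - 158872) + (54943 + 820836 + 449376)) = 1/(34420 + 1325155) = 1/1359575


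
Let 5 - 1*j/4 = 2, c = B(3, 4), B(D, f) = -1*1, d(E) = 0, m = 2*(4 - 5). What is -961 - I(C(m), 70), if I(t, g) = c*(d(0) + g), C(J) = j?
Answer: -891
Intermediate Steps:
m = -2 (m = 2*(-1) = -2)
B(D, f) = -1
c = -1
j = 12 (j = 20 - 4*2 = 20 - 8 = 12)
C(J) = 12
I(t, g) = -g (I(t, g) = -(0 + g) = -g)
-961 - I(C(m), 70) = -961 - (-1)*70 = -961 - 1*(-70) = -961 + 70 = -891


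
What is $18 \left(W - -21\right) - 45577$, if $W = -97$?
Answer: $-46945$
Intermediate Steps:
$18 \left(W - -21\right) - 45577 = 18 \left(-97 - -21\right) - 45577 = 18 \left(-97 + 21\right) - 45577 = 18 \left(-76\right) - 45577 = -1368 - 45577 = -46945$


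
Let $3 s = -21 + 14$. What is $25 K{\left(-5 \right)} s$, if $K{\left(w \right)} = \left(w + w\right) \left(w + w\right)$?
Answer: $- \frac{17500}{3} \approx -5833.3$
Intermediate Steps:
$K{\left(w \right)} = 4 w^{2}$ ($K{\left(w \right)} = 2 w 2 w = 4 w^{2}$)
$s = - \frac{7}{3}$ ($s = \frac{-21 + 14}{3} = \frac{1}{3} \left(-7\right) = - \frac{7}{3} \approx -2.3333$)
$25 K{\left(-5 \right)} s = 25 \cdot 4 \left(-5\right)^{2} \left(- \frac{7}{3}\right) = 25 \cdot 4 \cdot 25 \left(- \frac{7}{3}\right) = 25 \cdot 100 \left(- \frac{7}{3}\right) = 2500 \left(- \frac{7}{3}\right) = - \frac{17500}{3}$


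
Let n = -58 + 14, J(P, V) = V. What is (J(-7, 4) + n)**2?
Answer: 1600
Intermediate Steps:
n = -44
(J(-7, 4) + n)**2 = (4 - 44)**2 = (-40)**2 = 1600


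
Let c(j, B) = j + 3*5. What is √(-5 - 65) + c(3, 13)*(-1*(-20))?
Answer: 360 + I*√70 ≈ 360.0 + 8.3666*I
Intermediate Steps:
c(j, B) = 15 + j (c(j, B) = j + 15 = 15 + j)
√(-5 - 65) + c(3, 13)*(-1*(-20)) = √(-5 - 65) + (15 + 3)*(-1*(-20)) = √(-70) + 18*20 = I*√70 + 360 = 360 + I*√70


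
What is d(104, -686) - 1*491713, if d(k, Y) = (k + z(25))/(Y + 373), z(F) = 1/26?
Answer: -4001563099/8138 ≈ -4.9171e+5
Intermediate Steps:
z(F) = 1/26
d(k, Y) = (1/26 + k)/(373 + Y) (d(k, Y) = (k + 1/26)/(Y + 373) = (1/26 + k)/(373 + Y))
d(104, -686) - 1*491713 = (1/26 + 104)/(373 - 686) - 1*491713 = (2705/26)/(-313) - 491713 = -1/313*2705/26 - 491713 = -2705/8138 - 491713 = -4001563099/8138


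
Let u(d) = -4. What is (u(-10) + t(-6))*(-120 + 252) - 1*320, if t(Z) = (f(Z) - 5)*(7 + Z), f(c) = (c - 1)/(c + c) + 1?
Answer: -1299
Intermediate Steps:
f(c) = 1 + (-1 + c)/(2*c) (f(c) = (-1 + c)/((2*c)) + 1 = (-1 + c)*(1/(2*c)) + 1 = (-1 + c)/(2*c) + 1 = 1 + (-1 + c)/(2*c))
t(Z) = (-5 + (-1 + 3*Z)/(2*Z))*(7 + Z) (t(Z) = ((-1 + 3*Z)/(2*Z) - 5)*(7 + Z) = (-5 + (-1 + 3*Z)/(2*Z))*(7 + Z))
(u(-10) + t(-6))*(-120 + 252) - 1*320 = (-4 + (-25 - 7/2*(-6) - 7/2/(-6)))*(-120 + 252) - 1*320 = (-4 + (-25 + 21 - 7/2*(-1/6)))*132 - 320 = (-4 + (-25 + 21 + 7/12))*132 - 320 = (-4 - 41/12)*132 - 320 = -89/12*132 - 320 = -979 - 320 = -1299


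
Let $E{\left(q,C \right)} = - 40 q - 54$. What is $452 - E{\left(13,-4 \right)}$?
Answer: $1026$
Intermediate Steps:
$E{\left(q,C \right)} = -54 - 40 q$
$452 - E{\left(13,-4 \right)} = 452 - \left(-54 - 520\right) = 452 - -574 = 452 + 574 = 1026$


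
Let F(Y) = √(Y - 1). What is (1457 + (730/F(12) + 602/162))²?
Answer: 157486997264/72171 + 172744280*√11/891 ≈ 2.8252e+6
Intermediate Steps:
F(Y) = √(-1 + Y)
(1457 + (730/F(12) + 602/162))² = (1457 + (730/(√(-1 + 12)) + 602/162))² = (1457 + (730/(√11) + 602*(1/162)))² = (1457 + (730*(√11/11) + 301/81))² = (1457 + (730*√11/11 + 301/81))² = (1457 + (301/81 + 730*√11/11))² = (118318/81 + 730*√11/11)²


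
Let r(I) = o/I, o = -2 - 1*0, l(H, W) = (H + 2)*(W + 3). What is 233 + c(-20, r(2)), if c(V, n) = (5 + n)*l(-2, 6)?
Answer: 233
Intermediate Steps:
l(H, W) = (2 + H)*(3 + W)
o = -2 (o = -2 + 0 = -2)
r(I) = -2/I
c(V, n) = 0 (c(V, n) = (5 + n)*(6 + 2*6 + 3*(-2) - 2*6) = (5 + n)*(6 + 12 - 6 - 12) = (5 + n)*0 = 0)
233 + c(-20, r(2)) = 233 + 0 = 233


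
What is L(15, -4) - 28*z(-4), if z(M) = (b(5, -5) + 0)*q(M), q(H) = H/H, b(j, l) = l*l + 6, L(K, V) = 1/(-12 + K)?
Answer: -2603/3 ≈ -867.67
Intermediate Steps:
b(j, l) = 6 + l**2 (b(j, l) = l**2 + 6 = 6 + l**2)
q(H) = 1
z(M) = 31 (z(M) = ((6 + (-5)**2) + 0)*1 = ((6 + 25) + 0)*1 = (31 + 0)*1 = 31*1 = 31)
L(15, -4) - 28*z(-4) = 1/(-12 + 15) - 28*31 = 1/3 - 868 = -2603/3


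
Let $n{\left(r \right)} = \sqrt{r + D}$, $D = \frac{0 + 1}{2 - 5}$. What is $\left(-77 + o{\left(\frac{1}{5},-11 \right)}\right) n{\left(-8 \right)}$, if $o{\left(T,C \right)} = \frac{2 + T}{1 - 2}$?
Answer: $- 132 i \sqrt{3} \approx - 228.63 i$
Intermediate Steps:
$o{\left(T,C \right)} = -2 - T$ ($o{\left(T,C \right)} = \frac{2 + T}{-1} = \left(2 + T\right) \left(-1\right) = -2 - T$)
$D = - \frac{1}{3}$ ($D = 1 \frac{1}{-3} = 1 \left(- \frac{1}{3}\right) = - \frac{1}{3} \approx -0.33333$)
$n{\left(r \right)} = \sqrt{- \frac{1}{3} + r}$ ($n{\left(r \right)} = \sqrt{r - \frac{1}{3}} = \sqrt{- \frac{1}{3} + r}$)
$\left(-77 + o{\left(\frac{1}{5},-11 \right)}\right) n{\left(-8 \right)} = \left(-77 - \frac{11}{5}\right) \frac{\sqrt{-3 + 9 \left(-8\right)}}{3} = \left(-77 - \frac{11}{5}\right) \frac{\sqrt{-3 - 72}}{3} = \left(-77 - \frac{11}{5}\right) \frac{\sqrt{-75}}{3} = \left(-77 - \frac{11}{5}\right) \frac{5 i \sqrt{3}}{3} = - \frac{396 \frac{5 i \sqrt{3}}{3}}{5} = - 132 i \sqrt{3}$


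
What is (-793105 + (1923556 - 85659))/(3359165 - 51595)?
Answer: 74628/236255 ≈ 0.31588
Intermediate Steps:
(-793105 + (1923556 - 85659))/(3359165 - 51595) = (-793105 + 1837897)/3307570 = 1044792*(1/3307570) = 74628/236255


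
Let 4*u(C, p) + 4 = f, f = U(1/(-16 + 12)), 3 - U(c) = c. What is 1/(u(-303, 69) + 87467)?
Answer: 16/1399469 ≈ 1.1433e-5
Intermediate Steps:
U(c) = 3 - c
f = 13/4 (f = 3 - 1/(-16 + 12) = 3 - 1/(-4) = 3 - 1*(-¼) = 3 + ¼ = 13/4 ≈ 3.2500)
u(C, p) = -3/16 (u(C, p) = -1 + (¼)*(13/4) = -1 + 13/16 = -3/16)
1/(u(-303, 69) + 87467) = 1/(-3/16 + 87467) = 1/(1399469/16) = 16/1399469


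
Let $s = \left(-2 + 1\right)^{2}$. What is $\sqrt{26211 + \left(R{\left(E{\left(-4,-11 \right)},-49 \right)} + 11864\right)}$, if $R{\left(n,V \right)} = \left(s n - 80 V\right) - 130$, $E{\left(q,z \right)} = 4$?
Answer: $\sqrt{41869} \approx 204.62$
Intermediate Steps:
$s = 1$ ($s = \left(-1\right)^{2} = 1$)
$R{\left(n,V \right)} = -130 + n - 80 V$ ($R{\left(n,V \right)} = \left(1 n - 80 V\right) - 130 = \left(n - 80 V\right) - 130 = -130 + n - 80 V$)
$\sqrt{26211 + \left(R{\left(E{\left(-4,-11 \right)},-49 \right)} + 11864\right)} = \sqrt{26211 + \left(\left(-130 + 4 - -3920\right) + 11864\right)} = \sqrt{26211 + \left(\left(-130 + 4 + 3920\right) + 11864\right)} = \sqrt{26211 + \left(3794 + 11864\right)} = \sqrt{26211 + 15658} = \sqrt{41869}$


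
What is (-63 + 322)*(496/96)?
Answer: 8029/6 ≈ 1338.2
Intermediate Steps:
(-63 + 322)*(496/96) = 259*(496*(1/96)) = 259*(31/6) = 8029/6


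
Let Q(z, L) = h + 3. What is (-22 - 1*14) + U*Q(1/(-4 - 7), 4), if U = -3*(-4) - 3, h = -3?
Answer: -36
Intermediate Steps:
Q(z, L) = 0 (Q(z, L) = -3 + 3 = 0)
U = 9 (U = 12 - 3 = 9)
(-22 - 1*14) + U*Q(1/(-4 - 7), 4) = (-22 - 1*14) + 9*0 = (-22 - 14) + 0 = -36 + 0 = -36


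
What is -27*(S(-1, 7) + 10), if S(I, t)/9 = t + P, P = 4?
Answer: -2943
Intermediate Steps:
S(I, t) = 36 + 9*t (S(I, t) = 9*(t + 4) = 9*(4 + t) = 36 + 9*t)
-27*(S(-1, 7) + 10) = -27*((36 + 9*7) + 10) = -27*((36 + 63) + 10) = -27*(99 + 10) = -27*109 = -2943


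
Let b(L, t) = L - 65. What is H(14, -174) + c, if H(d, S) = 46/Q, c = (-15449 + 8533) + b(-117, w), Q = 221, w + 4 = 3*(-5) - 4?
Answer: -1568612/221 ≈ -7097.8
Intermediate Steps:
w = -23 (w = -4 + (3*(-5) - 4) = -4 + (-15 - 4) = -4 - 19 = -23)
b(L, t) = -65 + L
c = -7098 (c = (-15449 + 8533) + (-65 - 117) = -6916 - 182 = -7098)
H(d, S) = 46/221
H(14, -174) + c = 46/221 - 7098 = -1568612/221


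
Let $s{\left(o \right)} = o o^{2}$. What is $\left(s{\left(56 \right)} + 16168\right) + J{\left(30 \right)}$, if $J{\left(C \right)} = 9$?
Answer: $191793$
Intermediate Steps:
$s{\left(o \right)} = o^{3}$
$\left(s{\left(56 \right)} + 16168\right) + J{\left(30 \right)} = \left(56^{3} + 16168\right) + 9 = \left(175616 + 16168\right) + 9 = 191784 + 9 = 191793$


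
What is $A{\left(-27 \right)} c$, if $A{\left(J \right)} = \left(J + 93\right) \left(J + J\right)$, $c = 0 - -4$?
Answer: $-14256$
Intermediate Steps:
$c = 4$ ($c = 0 + 4 = 4$)
$A{\left(J \right)} = 2 J \left(93 + J\right)$ ($A{\left(J \right)} = \left(93 + J\right) 2 J = 2 J \left(93 + J\right)$)
$A{\left(-27 \right)} c = 2 \left(-27\right) \left(93 - 27\right) 4 = 2 \left(-27\right) 66 \cdot 4 = \left(-3564\right) 4 = -14256$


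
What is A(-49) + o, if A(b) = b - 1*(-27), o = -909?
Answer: -931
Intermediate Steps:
A(b) = 27 + b (A(b) = b + 27 = 27 + b)
A(-49) + o = (27 - 49) - 909 = -22 - 909 = -931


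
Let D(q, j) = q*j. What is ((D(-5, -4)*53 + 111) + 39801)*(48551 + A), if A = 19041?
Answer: 2769379424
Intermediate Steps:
D(q, j) = j*q
((D(-5, -4)*53 + 111) + 39801)*(48551 + A) = ((-4*(-5)*53 + 111) + 39801)*(48551 + 19041) = ((20*53 + 111) + 39801)*67592 = ((1060 + 111) + 39801)*67592 = (1171 + 39801)*67592 = 40972*67592 = 2769379424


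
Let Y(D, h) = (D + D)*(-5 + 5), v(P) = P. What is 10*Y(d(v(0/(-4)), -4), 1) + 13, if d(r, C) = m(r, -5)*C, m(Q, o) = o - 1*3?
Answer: 13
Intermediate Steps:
m(Q, o) = -3 + o (m(Q, o) = o - 3 = -3 + o)
d(r, C) = -8*C (d(r, C) = (-3 - 5)*C = -8*C)
Y(D, h) = 0 (Y(D, h) = (2*D)*0 = 0)
10*Y(d(v(0/(-4)), -4), 1) + 13 = 10*0 + 13 = 0 + 13 = 13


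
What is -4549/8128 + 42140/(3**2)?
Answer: 342472979/73152 ≈ 4681.7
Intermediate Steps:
-4549/8128 + 42140/(3**2) = -4549*1/8128 + 42140/9 = -4549/8128 + 42140*(1/9) = -4549/8128 + 42140/9 = 342472979/73152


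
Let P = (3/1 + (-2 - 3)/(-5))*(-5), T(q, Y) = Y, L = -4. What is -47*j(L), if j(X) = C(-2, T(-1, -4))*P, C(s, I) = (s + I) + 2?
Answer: -3760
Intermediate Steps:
C(s, I) = 2 + I + s (C(s, I) = (I + s) + 2 = 2 + I + s)
P = -20 (P = (3*1 - 5*(-⅕))*(-5) = (3 + 1)*(-5) = 4*(-5) = -20)
j(X) = 80 (j(X) = (2 - 4 - 2)*(-20) = -4*(-20) = 80)
-47*j(L) = -47*80 = -3760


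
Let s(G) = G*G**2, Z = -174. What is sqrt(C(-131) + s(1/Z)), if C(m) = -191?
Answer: I*sqrt(175077509790)/30276 ≈ 13.82*I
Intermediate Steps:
s(G) = G**3
sqrt(C(-131) + s(1/Z)) = sqrt(-191 + (1/(-174))**3) = sqrt(-191 + (-1/174)**3) = sqrt(-191 - 1/5268024) = sqrt(-1006192585/5268024) = I*sqrt(175077509790)/30276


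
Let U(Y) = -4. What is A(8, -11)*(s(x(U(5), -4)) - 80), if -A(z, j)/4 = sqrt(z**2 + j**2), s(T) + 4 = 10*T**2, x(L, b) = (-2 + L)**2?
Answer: -51504*sqrt(185) ≈ -7.0053e+5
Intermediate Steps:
s(T) = -4 + 10*T**2
A(z, j) = -4*sqrt(j**2 + z**2) (A(z, j) = -4*sqrt(z**2 + j**2) = -4*sqrt(j**2 + z**2))
A(8, -11)*(s(x(U(5), -4)) - 80) = (-4*sqrt((-11)**2 + 8**2))*((-4 + 10*((-2 - 4)**2)**2) - 80) = (-4*sqrt(121 + 64))*((-4 + 10*((-6)**2)**2) - 80) = (-4*sqrt(185))*((-4 + 10*36**2) - 80) = (-4*sqrt(185))*((-4 + 10*1296) - 80) = (-4*sqrt(185))*((-4 + 12960) - 80) = (-4*sqrt(185))*(12956 - 80) = -4*sqrt(185)*12876 = -51504*sqrt(185)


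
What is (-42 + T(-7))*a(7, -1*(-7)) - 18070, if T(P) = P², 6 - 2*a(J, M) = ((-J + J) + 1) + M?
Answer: -18077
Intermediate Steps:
a(J, M) = 5/2 - M/2 (a(J, M) = 3 - (((-J + J) + 1) + M)/2 = 3 - ((0 + 1) + M)/2 = 3 - (1 + M)/2 = 3 + (-½ - M/2) = 5/2 - M/2)
(-42 + T(-7))*a(7, -1*(-7)) - 18070 = (-42 + (-7)²)*(5/2 - (-1)*(-7)/2) - 18070 = (-42 + 49)*(5/2 - ½*7) - 18070 = 7*(5/2 - 7/2) - 18070 = 7*(-1) - 18070 = -7 - 18070 = -18077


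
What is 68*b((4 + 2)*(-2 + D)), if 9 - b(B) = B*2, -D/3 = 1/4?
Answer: 2856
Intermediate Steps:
D = -3/4 ≈ -0.75000
b(B) = 9 - 2*B (b(B) = 9 - B*2 = 9 - 2*B)
68*b((4 + 2)*(-2 + D)) = 68*(9 - 2*(4 + 2)*(-2 - 3/4)) = 68*(9 - 12*(-11)/4) = 68*(9 - 2*(-33/2)) = 68*(9 + 33) = 68*42 = 2856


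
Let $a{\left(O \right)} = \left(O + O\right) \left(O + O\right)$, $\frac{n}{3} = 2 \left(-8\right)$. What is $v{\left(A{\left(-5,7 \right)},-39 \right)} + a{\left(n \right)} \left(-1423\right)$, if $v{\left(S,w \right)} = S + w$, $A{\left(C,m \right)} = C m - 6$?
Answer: $-13114448$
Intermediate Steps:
$n = -48$ ($n = 3 \cdot 2 \left(-8\right) = 3 \left(-16\right) = -48$)
$A{\left(C,m \right)} = -6 + C m$
$a{\left(O \right)} = 4 O^{2}$ ($a{\left(O \right)} = 2 O 2 O = 4 O^{2}$)
$v{\left(A{\left(-5,7 \right)},-39 \right)} + a{\left(n \right)} \left(-1423\right) = \left(\left(-6 - 35\right) - 39\right) + 4 \left(-48\right)^{2} \left(-1423\right) = \left(\left(-6 - 35\right) - 39\right) + 4 \cdot 2304 \left(-1423\right) = \left(-41 - 39\right) + 9216 \left(-1423\right) = -80 - 13114368 = -13114448$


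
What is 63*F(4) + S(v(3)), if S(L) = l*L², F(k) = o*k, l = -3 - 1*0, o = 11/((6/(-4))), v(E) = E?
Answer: -1875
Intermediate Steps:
o = -22/3 (o = 11/((6*(-¼))) = 11/(-3/2) = 11*(-⅔) = -22/3 ≈ -7.3333)
l = -3 (l = -3 + 0 = -3)
F(k) = -22*k/3
S(L) = -3*L²
63*F(4) + S(v(3)) = 63*(-22/3*4) - 3*3² = 63*(-88/3) - 3*9 = -1848 - 27 = -1875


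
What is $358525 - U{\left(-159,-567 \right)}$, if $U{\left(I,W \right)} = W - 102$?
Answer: $359194$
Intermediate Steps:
$U{\left(I,W \right)} = -102 + W$
$358525 - U{\left(-159,-567 \right)} = 358525 - \left(-102 - 567\right) = 358525 - -669 = 358525 + 669 = 359194$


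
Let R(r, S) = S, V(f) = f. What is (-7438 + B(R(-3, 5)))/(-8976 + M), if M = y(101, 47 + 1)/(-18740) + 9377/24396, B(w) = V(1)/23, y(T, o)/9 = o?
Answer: 19552833013980/23595078017509 ≈ 0.82868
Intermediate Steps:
y(T, o) = 9*o
B(w) = 1/23
M = 41296477/114295260 (M = (9*(47 + 1))/(-18740) + 9377/24396 = (9*48)*(-1/18740) + 9377*(1/24396) = 432*(-1/18740) + 9377/24396 = -108/4685 + 9377/24396 = 41296477/114295260 ≈ 0.36131)
(-7438 + B(R(-3, 5)))/(-8976 + M) = (-7438 + 1/23)/(-8976 + 41296477/114295260) = -171073/(23*(-1025872957283/114295260)) = -171073/23*(-114295260/1025872957283) = 19552833013980/23595078017509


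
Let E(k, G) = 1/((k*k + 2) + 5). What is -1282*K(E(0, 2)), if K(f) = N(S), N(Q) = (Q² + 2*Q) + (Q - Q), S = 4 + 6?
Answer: -153840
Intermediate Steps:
E(k, G) = 1/(7 + k²) (E(k, G) = 1/((k² + 2) + 5) = 1/((2 + k²) + 5) = 1/(7 + k²))
S = 10
N(Q) = Q² + 2*Q (N(Q) = (Q² + 2*Q) + 0 = Q² + 2*Q)
K(f) = 120 (K(f) = 10*(2 + 10) = 10*12 = 120)
-1282*K(E(0, 2)) = -1282*120 = -153840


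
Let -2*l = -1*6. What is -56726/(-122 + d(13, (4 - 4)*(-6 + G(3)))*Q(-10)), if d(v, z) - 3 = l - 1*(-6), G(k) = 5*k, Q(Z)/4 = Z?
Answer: 28363/301 ≈ 94.229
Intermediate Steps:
Q(Z) = 4*Z
l = 3 (l = -(-1)*6/2 = -½*(-6) = 3)
d(v, z) = 12 (d(v, z) = 3 + (3 - 1*(-6)) = 3 + (3 + 6) = 3 + 9 = 12)
-56726/(-122 + d(13, (4 - 4)*(-6 + G(3)))*Q(-10)) = -56726/(-122 + 12*(4*(-10))) = -56726/(-122 + 12*(-40)) = -56726/(-122 - 480) = -56726/(-602) = -56726*(-1/602) = 28363/301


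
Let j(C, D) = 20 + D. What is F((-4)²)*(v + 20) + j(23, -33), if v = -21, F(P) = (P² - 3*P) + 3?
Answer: -224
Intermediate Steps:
F(P) = 3 + P² - 3*P
F((-4)²)*(v + 20) + j(23, -33) = (3 + ((-4)²)² - 3*(-4)²)*(-21 + 20) + (20 - 33) = (3 + 16² - 3*16)*(-1) - 13 = (3 + 256 - 48)*(-1) - 13 = 211*(-1) - 13 = -211 - 13 = -224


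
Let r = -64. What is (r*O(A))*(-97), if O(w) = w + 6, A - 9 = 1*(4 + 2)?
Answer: 130368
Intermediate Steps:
A = 15 (A = 9 + 1*(4 + 2) = 9 + 1*6 = 9 + 6 = 15)
O(w) = 6 + w
(r*O(A))*(-97) = -64*(6 + 15)*(-97) = -64*21*(-97) = -1344*(-97) = 130368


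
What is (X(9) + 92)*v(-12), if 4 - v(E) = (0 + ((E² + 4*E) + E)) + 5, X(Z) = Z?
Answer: -8585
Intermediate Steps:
v(E) = -1 - E² - 5*E (v(E) = 4 - ((0 + ((E² + 4*E) + E)) + 5) = 4 - ((0 + (E² + 5*E)) + 5) = 4 - ((E² + 5*E) + 5) = 4 - (5 + E² + 5*E) = 4 + (-5 - E² - 5*E) = -1 - E² - 5*E)
(X(9) + 92)*v(-12) = (9 + 92)*(-1 - 1*(-12)² - 5*(-12)) = 101*(-1 - 1*144 + 60) = 101*(-1 - 144 + 60) = 101*(-85) = -8585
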